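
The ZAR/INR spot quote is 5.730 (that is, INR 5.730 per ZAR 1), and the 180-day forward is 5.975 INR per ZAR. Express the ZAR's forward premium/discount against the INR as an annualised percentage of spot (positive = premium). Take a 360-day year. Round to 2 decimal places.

+8.55%

T = 180/360 years.
ZAR trades forward at +4.27574% vs spot over the period.
×(1/T) gives 8.55% p.a.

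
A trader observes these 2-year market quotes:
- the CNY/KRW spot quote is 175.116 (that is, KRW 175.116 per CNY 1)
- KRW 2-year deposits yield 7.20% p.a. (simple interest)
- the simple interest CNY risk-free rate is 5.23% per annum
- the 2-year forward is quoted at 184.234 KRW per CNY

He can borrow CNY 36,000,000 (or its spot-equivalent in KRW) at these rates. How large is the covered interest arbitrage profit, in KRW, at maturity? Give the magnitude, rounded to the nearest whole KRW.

T = 2 years.
Invest the CNY and cover forward: 36,000,000 × 1.104600 × 184.234 = KRW 7,326,175,550.40.
Convert at spot and invest in KRW: 36,000,000 × 175.116 × 1.144000 = KRW 7,211,977,344.00.
The quoted forward overvalues CNY, so borrow KRW, buy CNY at spot, deposit the CNY at 5.23%, and sell the proceeds forward at 184.234.
Profit = 7,326,175,550.40 − 7,211,977,344.00 = KRW 114,198,206.

KRW 114,198,206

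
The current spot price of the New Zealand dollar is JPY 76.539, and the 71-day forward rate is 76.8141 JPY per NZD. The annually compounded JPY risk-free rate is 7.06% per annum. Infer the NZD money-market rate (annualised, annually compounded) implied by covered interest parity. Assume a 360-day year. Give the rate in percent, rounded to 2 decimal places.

5.13%

T = 71/360 years.
By CIP, F/S equals the JPY-to-NZD growth ratio: 76.8141/76.539 = 1.0035942.
JPY growth factor: (1 + 0.0706)^(71/360) = 1.0135453.
Hence g_NZD = 1.0099155.
Annualise: 1.0099155^(360/71) − 1 = 0.051301 = 5.13%.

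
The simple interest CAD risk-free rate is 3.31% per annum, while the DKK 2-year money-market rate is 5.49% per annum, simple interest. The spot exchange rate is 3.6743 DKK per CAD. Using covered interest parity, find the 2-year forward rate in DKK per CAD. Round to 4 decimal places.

3.8246

T = 2 years.
DKK accumulates by 1 + 0.0549×2 = 1.109800.
CAD growth factor: 1 + 0.0331×2 = 1.066200.
CIP: F = S · (grow DKK)/(grow CAD) = 3.6743 × 1.109800/1.066200 = 3.824553 DKK per CAD.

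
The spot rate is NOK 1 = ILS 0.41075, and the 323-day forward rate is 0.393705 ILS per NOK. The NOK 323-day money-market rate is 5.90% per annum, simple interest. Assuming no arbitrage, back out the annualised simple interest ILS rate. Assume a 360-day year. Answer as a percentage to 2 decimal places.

1.03%

T = 323/360 years.
CIP gives F = S · g_ILS/g_NOK, so g_ILS/g_NOK = 0.393705/0.41075 = 0.9585027.
The NOK side grows by 1 + 0.0590×323/360 = 1.0529361.
So the ILS growth factor = 1.0092421.
(1.0092421 − 1)/T = 0.010301, i.e. 1.03%.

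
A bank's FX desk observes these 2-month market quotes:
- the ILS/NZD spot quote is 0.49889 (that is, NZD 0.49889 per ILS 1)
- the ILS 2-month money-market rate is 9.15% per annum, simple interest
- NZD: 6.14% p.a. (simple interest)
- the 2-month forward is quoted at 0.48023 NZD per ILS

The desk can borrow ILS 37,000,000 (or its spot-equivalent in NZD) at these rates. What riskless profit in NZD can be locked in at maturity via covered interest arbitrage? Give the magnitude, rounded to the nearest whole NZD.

T = 2/12 years.
Invest the ILS and cover forward: 37,000,000 × 1.015250 × 0.48023 = NZD 18,039,479.78.
Convert at spot and invest in NZD: 37,000,000 × 0.49889 × 1.0102333333 = NZD 18,647,826.38.
The quoted forward undervalues ILS, so borrow ILS, convert to NZD at spot, deposit the NZD at 6.14%, and buy ILS forward at 0.48023 to cover the loan.
Profit = 18,647,826.38 − 18,039,479.78 = NZD 608,347.

NZD 608,347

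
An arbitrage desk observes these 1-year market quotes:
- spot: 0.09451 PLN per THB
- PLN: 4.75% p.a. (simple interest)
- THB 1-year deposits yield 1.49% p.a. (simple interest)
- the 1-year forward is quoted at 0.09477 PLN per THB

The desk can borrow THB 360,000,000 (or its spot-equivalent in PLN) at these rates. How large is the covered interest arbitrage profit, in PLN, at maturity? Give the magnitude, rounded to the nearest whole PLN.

T = 1 year.
Invest the THB and cover forward: 360,000,000 × 1.014900 × 0.09477 = PLN 34,625,546.28.
Convert at spot and invest in PLN: 360,000,000 × 0.09451 × 1.047500 = PLN 35,639,721.00.
The quoted forward undervalues THB, so borrow THB, convert to PLN at spot, deposit the PLN at 4.75%, and buy THB forward at 0.09477 to cover the loan.
The gap between the two covered legs is PLN 1,014,175.

PLN 1,014,175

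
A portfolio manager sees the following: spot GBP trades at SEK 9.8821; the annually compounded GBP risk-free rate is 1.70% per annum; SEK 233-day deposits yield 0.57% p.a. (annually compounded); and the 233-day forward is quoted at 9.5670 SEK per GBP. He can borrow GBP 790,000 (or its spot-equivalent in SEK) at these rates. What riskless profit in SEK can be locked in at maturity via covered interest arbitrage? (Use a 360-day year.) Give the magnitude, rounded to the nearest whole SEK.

SEK 194,790

T = 233/360 years.
Keep in GBP, deliver into the forward: 790,000·1.010970035·9.5670 = SEK 7,640,840.76.
Swap to SEK now, deposit: 790,000·9.8821·1.003685467 = SEK 7,835,630.92.
The quoted forward undervalues GBP, so borrow GBP, convert to SEK at spot, deposit the SEK at 0.57%, and buy GBP forward at 9.5670 to cover the loan.
Arbitrage profit = |7,640,840.76 − 7,835,630.92| = SEK 194,790.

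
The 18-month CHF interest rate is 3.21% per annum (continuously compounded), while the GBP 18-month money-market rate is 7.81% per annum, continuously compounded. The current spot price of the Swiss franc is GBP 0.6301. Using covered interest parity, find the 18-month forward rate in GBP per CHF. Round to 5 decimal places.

0.67511

T = 18/12 years.
Growth of 1 GBP over T: e^(0.0781×18/12) = 1.1242881.
CHF accumulates by e^(0.0321×18/12) = 1.049328.
Forward (GBP per CHF) = 0.6301 × 1.1242881 / 1.049328 = 0.6751120.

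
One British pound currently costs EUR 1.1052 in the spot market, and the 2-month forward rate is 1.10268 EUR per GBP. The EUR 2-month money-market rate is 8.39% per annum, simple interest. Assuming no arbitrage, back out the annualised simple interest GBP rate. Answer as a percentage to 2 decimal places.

9.78%

T = 2/12 years.
F/S = 1.10268/1.1052 = 0.9977199 = (growth of EUR) / (growth of GBP).
The EUR side grows by 1 + 0.0839×2/12 = 1.0139833.
Hence g_GBP = 1.0163006.
r = (1.0163006 − 1)/(2/12) = 0.097804 → 9.78%.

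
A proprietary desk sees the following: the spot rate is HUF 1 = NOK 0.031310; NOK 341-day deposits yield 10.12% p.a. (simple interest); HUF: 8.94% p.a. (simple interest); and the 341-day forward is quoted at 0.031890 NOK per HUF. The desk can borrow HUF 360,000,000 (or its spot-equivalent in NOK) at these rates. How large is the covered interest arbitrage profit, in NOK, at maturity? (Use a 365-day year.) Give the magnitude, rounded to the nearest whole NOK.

NOK 101,980

T = 341/365 years.
Route A — deposit HUF, sell forward: 360,000,000 × 1.0835216438 × 0.031890 = NOK 12,439,261.88.
Route B — convert at spot, deposit NOK: 360,000,000 × 0.031310 × 1.0945457534 = NOK 12,337,281.91.
The quoted forward overvalues HUF, so borrow NOK, buy HUF at spot, deposit the HUF at 8.94%, and sell the proceeds forward at 0.031890.
Arbitrage profit = |12,439,261.88 − 12,337,281.91| = NOK 101,980.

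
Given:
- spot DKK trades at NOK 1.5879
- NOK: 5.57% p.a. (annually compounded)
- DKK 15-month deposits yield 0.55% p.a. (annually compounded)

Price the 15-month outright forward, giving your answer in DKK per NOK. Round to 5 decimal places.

T = 15/12 years.
NOK growth factor: (1 + 0.0557)^(15/12) = 1.0701032.
DKK growth factor: (1 + 0.0055)^(15/12) = 1.0068797.
Forward (NOK per DKK) = 1.5879 × 1.0701032 / 1.0068797 = 1.687607.
Quoted the other way: 1/1.687607 = 0.59256 DKK per NOK.

0.59256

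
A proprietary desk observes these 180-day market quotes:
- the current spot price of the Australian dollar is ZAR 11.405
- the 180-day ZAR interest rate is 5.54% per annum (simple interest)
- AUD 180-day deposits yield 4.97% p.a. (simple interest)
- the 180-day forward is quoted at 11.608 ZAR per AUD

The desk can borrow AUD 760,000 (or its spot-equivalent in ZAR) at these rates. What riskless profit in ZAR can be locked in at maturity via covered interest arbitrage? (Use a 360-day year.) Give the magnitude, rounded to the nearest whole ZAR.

ZAR 133,411

T = 180/360 years.
Keep in AUD, deliver into the forward: 760,000·1.024850·11.608 = ZAR 9,041,308.69.
Swap to ZAR now, deposit: 760,000·11.405·1.027700 = ZAR 8,907,898.06.
The quoted forward overvalues AUD, so borrow ZAR, buy AUD at spot, deposit the AUD at 4.97%, and sell the proceeds forward at 11.608.
Profit = 9,041,308.69 − 8,907,898.06 = ZAR 133,411.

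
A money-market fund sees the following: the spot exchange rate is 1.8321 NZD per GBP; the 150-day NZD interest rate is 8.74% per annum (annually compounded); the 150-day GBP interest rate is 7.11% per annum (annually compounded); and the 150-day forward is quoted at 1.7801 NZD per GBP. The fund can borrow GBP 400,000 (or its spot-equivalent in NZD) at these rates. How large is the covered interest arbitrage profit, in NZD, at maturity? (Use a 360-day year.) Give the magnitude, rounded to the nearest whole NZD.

NZD 26,165

T = 150/360 years.
Keep in GBP, deliver into the forward: 400,000·1.0290327·1.7801 = NZD 732,712.44.
Swap to NZD now, deposit: 400,000·1.8321·1.03552889 = NZD 758,876.99.
The quoted forward undervalues GBP, so borrow GBP, convert to NZD at spot, deposit the NZD at 8.74%, and buy GBP forward at 1.7801 to cover the loan.
Profit = 758,876.99 − 732,712.44 = NZD 26,165.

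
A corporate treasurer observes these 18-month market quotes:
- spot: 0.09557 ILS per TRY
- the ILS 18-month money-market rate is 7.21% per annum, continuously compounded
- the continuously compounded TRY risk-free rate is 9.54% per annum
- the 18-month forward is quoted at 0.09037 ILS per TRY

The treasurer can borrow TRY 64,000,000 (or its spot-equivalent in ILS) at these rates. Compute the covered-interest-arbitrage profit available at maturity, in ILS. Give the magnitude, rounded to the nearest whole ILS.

T = 18/12 years.
Keep in TRY, deliver into the forward: 64,000,000·1.15384518·0.09037 = ILS 6,673,471.29.
Swap to ILS now, deposit: 64,000,000·0.09557·1.114214865 = ILS 6,815,072.94.
The quoted forward undervalues TRY, so borrow TRY, convert to ILS at spot, deposit the ILS at 7.21%, and buy TRY forward at 0.09037 to cover the loan.
Arbitrage profit = |6,673,471.29 − 6,815,072.94| = ILS 141,602.

ILS 141,602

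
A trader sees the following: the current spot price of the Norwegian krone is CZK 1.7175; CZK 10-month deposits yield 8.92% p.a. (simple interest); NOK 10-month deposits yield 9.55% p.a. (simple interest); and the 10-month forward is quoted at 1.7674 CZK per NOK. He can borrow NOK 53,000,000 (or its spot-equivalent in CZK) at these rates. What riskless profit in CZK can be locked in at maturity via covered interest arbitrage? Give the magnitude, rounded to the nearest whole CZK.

CZK 3,333,068

T = 10/12 years.
Route A — deposit NOK, sell forward: 53,000,000 × 1.0795833333 × 1.7674 = CZK 101,126,945.91.
Route B — convert at spot, deposit CZK: 53,000,000 × 1.7175 × 1.0743333333 = CZK 97,793,877.50.
The quoted forward overvalues NOK, so borrow CZK, buy NOK at spot, deposit the NOK at 9.55%, and sell the proceeds forward at 1.7674.
Arbitrage profit = |101,126,945.91 − 97,793,877.50| = CZK 3,333,068.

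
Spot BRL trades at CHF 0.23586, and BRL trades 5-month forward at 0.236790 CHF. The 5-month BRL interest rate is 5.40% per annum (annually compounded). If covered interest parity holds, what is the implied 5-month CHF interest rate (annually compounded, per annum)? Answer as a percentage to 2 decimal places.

6.40%

T = 5/12 years.
By CIP, F/S equals the CHF-to-BRL growth ratio: 0.23679/0.23586 = 1.0039430.
The BRL side grows by (1 + 0.0540)^(5/12) = 1.0221554.
Hence g_CHF = 1.0261858.
r = 1.0261858^(12/5) − 1 = 0.064002 → 6.40%.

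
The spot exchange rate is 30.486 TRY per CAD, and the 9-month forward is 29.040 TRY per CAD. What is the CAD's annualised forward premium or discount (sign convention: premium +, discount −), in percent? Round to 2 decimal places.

T = 9/12 years.
CAD trades forward at -4.74316% vs spot over the period.
Per annum: -0.0474316 / (9/12) = -0.063242 = -6.32%.

-6.32%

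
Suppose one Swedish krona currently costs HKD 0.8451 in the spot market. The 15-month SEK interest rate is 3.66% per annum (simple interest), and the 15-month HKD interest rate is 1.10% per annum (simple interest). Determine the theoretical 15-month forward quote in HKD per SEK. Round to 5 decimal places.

0.81924

T = 15/12 years.
HKD growth factor: 1 + 0.0110×15/12 = 1.013750.
Growth of 1 SEK over T: 1 + 0.0366×15/12 = 1.045750.
CIP: F = S · (grow HKD)/(grow SEK) = 0.8451 × 1.013750/1.045750 = 0.8192399 HKD per SEK.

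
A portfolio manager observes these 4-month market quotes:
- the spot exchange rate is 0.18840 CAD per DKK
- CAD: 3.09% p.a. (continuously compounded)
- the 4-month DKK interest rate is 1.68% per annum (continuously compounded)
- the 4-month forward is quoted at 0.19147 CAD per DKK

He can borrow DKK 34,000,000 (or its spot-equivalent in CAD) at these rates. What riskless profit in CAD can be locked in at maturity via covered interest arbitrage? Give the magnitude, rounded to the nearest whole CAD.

CAD 74,620

T = 4/12 years.
Invest the DKK and cover forward: 34,000,000 × 1.005615709 × 0.19147 = CAD 6,546,538.15.
Convert at spot and invest in CAD: 34,000,000 × 0.18840 × 1.010353228 = CAD 6,471,918.64.
The quoted forward overvalues DKK, so borrow CAD, buy DKK at spot, deposit the DKK at 1.68%, and sell the proceeds forward at 0.19147.
The gap between the two covered legs is CAD 74,620.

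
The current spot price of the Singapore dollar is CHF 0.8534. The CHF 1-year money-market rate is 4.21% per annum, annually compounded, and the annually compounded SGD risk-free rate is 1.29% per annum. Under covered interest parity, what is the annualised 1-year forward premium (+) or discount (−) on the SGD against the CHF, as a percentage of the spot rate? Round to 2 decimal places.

T = 1 year.
No-arbitrage forward: 0.8534 × 1.042100 / 1.012900 = 0.8780019 CHF/SGD.
Annualised premium = (F − S)/S × (1/T) = (0.8780019 − 0.8534)/0.8534 ÷ 1 = 2.88%.

+2.88%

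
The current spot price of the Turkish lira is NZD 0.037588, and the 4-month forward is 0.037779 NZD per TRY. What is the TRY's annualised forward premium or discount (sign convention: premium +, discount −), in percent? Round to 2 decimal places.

+1.52%

T = 4/12 years.
Period premium: (0.037779 − 0.037588)/0.037588 = 0.0050814.
Per annum: 0.0050814 / (4/12) = 0.015244 = 1.52%.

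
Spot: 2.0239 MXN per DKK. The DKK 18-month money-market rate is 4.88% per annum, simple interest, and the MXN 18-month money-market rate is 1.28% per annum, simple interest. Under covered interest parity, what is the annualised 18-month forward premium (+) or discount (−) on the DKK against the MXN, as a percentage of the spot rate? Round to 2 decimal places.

-3.35%

T = 18/12 years.
F = S · g_MXN/g_DKK = 2.0239 × 1.019200/1.073200 = 1.9220638.
(F − S)/S ÷ T = (1.9220638 − 2.0239)/2.0239/(18/12) = -0.033545 → -3.35%.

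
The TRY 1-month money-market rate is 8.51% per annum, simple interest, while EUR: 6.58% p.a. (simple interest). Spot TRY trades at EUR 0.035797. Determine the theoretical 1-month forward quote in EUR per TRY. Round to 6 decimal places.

0.035740

T = 1/12 years.
EUR growth factor: 1 + 0.0658×1/12 = 1.0054833.
Growth of 1 TRY over T: 1 + 0.0851×1/12 = 1.0070917.
Forward (EUR per TRY) = 0.035797 × 1.0054833 / 1.0070917 = 0.03573983.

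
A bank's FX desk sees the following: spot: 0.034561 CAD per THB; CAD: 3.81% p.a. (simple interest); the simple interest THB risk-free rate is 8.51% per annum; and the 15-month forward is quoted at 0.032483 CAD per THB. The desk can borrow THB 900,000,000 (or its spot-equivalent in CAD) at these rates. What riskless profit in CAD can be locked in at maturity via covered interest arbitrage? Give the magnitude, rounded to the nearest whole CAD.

CAD 241,730

T = 15/12 years.
Invest the THB and cover forward: 900,000,000 × 1.106375 × 0.032483 = CAD 32,344,541.21.
Convert at spot and invest in CAD: 900,000,000 × 0.034561 × 1.047625 = CAD 32,586,270.86.
The quoted forward undervalues THB, so borrow THB, convert to CAD at spot, deposit the CAD at 3.81%, and buy THB forward at 0.032483 to cover the loan.
Profit = 32,586,270.86 − 32,344,541.21 = CAD 241,730.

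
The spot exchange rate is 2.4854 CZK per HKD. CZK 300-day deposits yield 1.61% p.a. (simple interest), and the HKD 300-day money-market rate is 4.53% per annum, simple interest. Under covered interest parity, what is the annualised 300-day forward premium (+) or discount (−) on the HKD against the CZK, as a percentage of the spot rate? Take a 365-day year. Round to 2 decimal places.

-2.82%

T = 300/365 years.
F = S · g_CZK/g_HKD = 2.4854 × 1.0132329/1.0372329 = 2.4278916.
Annualised premium = (F − S)/S × (1/T) = (2.4278916 − 2.4854)/2.4854 ÷ (300/365) = -2.82%.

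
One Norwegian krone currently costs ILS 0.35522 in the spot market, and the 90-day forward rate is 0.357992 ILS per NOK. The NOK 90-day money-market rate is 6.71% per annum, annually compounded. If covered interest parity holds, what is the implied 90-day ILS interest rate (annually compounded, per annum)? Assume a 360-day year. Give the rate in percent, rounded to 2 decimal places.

10.08%

T = 90/360 years.
By CIP, F/S equals the ILS-to-NOK growth ratio: 0.357992/0.35522 = 1.0078036.
The NOK side grows by (1 + 0.0671)^(90/360) = 1.0163687.
That pins the ILS growth at 1.024300.
Annualise: 1.024300^(360/90) − 1 = 0.100801 = 10.08%.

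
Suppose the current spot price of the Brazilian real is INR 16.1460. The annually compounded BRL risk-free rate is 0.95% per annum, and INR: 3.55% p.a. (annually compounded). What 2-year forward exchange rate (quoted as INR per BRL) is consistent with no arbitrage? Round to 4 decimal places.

T = 2 years.
INR growth factor: (1 + 0.0355)^2 = 1.07226025.
Growth of 1 BRL over T: (1 + 0.0095)^2 = 1.01909025.
CIP: F = S · (grow INR)/(grow BRL) = 16.146 × 1.07226025/1.01909025 = 16.988401 INR per BRL.

16.9884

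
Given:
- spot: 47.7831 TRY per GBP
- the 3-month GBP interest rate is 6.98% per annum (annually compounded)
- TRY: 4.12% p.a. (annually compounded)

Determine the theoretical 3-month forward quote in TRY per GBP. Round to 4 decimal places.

T = 3/12 years.
TRY accumulates by (1 + 0.0412)^(3/12) = 1.01014458.
Growth of 1 GBP over T: (1 + 0.0698)^(3/12) = 1.017011.
Forward (TRY per GBP) = 47.7831 × 1.01014458 / 1.017011 = 47.460489.

47.4605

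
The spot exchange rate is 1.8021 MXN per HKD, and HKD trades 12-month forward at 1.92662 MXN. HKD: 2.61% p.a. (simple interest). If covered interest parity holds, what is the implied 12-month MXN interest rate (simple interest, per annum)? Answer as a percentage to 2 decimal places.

T = 1 year.
F/S = 1.92662/1.8021 = 1.0690972 = (growth of MXN) / (growth of HKD).
HKD growth factor: 1 + 0.0261×1 = 1.026100.
So the MXN growth factor = 1.0970006.
(1.0970006 − 1)/T = 0.097001, i.e. 9.70%.

9.70%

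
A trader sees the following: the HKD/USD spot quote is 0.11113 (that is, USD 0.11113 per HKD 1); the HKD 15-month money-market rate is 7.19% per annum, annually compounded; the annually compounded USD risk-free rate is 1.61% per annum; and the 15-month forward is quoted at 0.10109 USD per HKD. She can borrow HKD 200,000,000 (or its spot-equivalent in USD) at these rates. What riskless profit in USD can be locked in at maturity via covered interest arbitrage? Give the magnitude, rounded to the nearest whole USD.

USD 623,056

T = 15/12 years.
Route A — deposit HKD, sell forward: 200,000,000 × 1.0906686717 × 0.10109 = USD 22,051,139.20.
Route B — convert at spot, deposit USD: 200,000,000 × 0.11113 × 1.0201653397 = USD 22,674,194.84.
The quoted forward undervalues HKD, so borrow HKD, convert to USD at spot, deposit the USD at 1.61%, and buy HKD forward at 0.10109 to cover the loan.
Arbitrage profit = |22,051,139.20 − 22,674,194.84| = USD 623,056.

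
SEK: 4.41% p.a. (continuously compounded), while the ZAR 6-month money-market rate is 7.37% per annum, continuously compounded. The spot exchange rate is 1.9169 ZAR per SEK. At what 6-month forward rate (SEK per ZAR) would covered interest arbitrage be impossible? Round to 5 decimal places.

0.51401

T = 6/12 years.
ZAR growth factor: e^(0.0737×6/12) = 1.0375374.
SEK growth factor: e^(0.0441×6/12) = 1.0222949.
So F = 1.9169 × 1.0375374 / 1.0222949 = 1.945481 (ZAR/SEK).
Quoted the other way: 1/1.945481 = 0.51401 SEK per ZAR.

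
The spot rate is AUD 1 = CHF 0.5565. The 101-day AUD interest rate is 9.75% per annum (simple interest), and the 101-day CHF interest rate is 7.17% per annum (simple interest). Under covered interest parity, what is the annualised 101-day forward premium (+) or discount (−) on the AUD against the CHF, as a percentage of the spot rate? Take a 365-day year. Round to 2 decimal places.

T = 101/365 years.
No-arbitrage forward: 0.5565 × 1.0198403 / 1.0269795 = 0.5526314 CHF/AUD.
Annualised premium = (F − S)/S × (1/T) = (0.5526314 − 0.5565)/0.5565 ÷ (101/365) = -2.51%.

-2.51%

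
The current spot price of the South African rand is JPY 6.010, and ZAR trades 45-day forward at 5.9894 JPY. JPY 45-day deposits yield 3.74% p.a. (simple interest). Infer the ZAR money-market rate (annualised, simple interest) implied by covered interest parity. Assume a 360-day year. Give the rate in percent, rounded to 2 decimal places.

T = 45/360 years.
CIP gives F = S · g_JPY/g_ZAR, so g_JPY/g_ZAR = 5.9894/6.01 = 0.9965724.
JPY growth factor: 1 + 0.0374×45/360 = 1.004675.
Hence g_ZAR = 1.0081305.
r = (1.0081305 − 1)/(45/360) = 0.065044 → 6.50%.

6.50%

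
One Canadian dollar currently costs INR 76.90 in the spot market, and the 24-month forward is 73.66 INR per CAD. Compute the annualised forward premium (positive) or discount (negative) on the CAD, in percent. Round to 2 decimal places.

-2.11%

T = 2 years.
CAD trades forward at -4.21326% vs spot over the period.
Per annum: -0.0421326 / 2 = -0.021066 = -2.11%.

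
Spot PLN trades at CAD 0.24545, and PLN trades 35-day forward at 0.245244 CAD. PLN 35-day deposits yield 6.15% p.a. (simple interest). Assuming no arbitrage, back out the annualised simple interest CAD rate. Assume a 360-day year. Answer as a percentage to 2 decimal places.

5.28%

T = 35/360 years.
By CIP, F/S equals the CAD-to-PLN growth ratio: 0.245244/0.24545 = 0.9991607.
The PLN side grows by 1 + 0.0615×35/360 = 1.0059792.
So the CAD growth factor = 1.0051349.
(1.0051349 − 1)/T = 0.052816, i.e. 5.28%.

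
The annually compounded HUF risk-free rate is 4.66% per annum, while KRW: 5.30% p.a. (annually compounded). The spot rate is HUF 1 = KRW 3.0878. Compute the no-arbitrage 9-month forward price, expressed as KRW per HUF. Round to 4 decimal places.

T = 9/12 years.
KRW growth factor: (1 + 0.0530)^(9/12) = 1.0394923.
HUF growth factor: (1 + 0.0466)^(9/12) = 1.0347503.
So F = 3.0878 × 1.0394923 / 1.0347503 = 3.101951 (KRW/HUF).

3.1020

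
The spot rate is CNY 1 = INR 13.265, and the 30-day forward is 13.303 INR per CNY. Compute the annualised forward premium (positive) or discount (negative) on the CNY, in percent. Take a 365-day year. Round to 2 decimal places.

T = 30/365 years.
Period premium: (13.303 − 13.265)/13.265 = 0.0028647.
Per annum: 0.0028647 / (30/365) = 0.034854 = 3.49%.

+3.49%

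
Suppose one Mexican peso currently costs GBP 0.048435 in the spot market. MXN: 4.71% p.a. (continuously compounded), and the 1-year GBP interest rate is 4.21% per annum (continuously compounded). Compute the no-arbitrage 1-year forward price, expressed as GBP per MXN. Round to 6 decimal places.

0.048193

T = 1 year.
Growth of 1 GBP over T: e^(0.0421×1) = 1.0429988.
MXN growth factor: e^(0.0471×1) = 1.0482268.
Forward (GBP per MXN) = 0.048435 × 1.0429988 / 1.0482268 = 0.04819343.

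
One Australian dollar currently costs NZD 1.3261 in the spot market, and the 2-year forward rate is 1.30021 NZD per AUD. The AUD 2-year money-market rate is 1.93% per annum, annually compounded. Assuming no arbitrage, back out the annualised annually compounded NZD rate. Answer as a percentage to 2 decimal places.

0.93%

T = 2 years.
CIP gives F = S · g_NZD/g_AUD, so g_NZD/g_AUD = 1.30021/1.3261 = 0.9804766.
The AUD side grows by (1 + 0.0193)^2 = 1.0389725.
Hence g_NZD = 1.0186882.
Annualise: 1.0186882^(1/2) − 1 = 0.009301 = 0.93%.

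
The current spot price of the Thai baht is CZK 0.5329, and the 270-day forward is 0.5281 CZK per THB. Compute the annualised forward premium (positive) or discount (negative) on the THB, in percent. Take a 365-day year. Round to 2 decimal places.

-1.22%

T = 270/365 years.
Period premium: (0.5281 − 0.5329)/0.5329 = -0.0090073.
×(1/T) gives -1.22% p.a.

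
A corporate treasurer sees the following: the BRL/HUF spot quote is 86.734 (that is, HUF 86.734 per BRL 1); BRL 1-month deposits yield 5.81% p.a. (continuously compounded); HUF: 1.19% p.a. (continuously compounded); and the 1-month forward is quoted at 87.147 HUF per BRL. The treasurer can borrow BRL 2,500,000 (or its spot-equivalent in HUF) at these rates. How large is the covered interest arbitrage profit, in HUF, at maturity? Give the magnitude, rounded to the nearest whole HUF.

HUF 1,874,765

T = 1/12 years.
Invest the BRL and cover forward: 2,500,000 × 1.00485340647 × 87.147 = HUF 218,924,899.53.
Convert at spot and invest in HUF: 2,500,000 × 86.734 × 1.00099215853 = HUF 217,050,134.69.
The quoted forward overvalues BRL, so borrow HUF, buy BRL at spot, deposit the BRL at 5.81%, and sell the proceeds forward at 87.147.
The gap between the two covered legs is HUF 1,874,765.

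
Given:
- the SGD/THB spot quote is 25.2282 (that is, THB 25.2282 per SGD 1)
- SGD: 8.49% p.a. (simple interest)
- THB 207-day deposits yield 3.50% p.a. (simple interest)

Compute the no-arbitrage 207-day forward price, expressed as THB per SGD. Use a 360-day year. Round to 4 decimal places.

T = 207/360 years.
THB growth factor: 1 + 0.0350×207/360 = 1.020125.
SGD accumulates by 1 + 0.0849×207/360 = 1.0488175.
CIP: F = S · (grow THB)/(grow SGD) = 25.2282 × 1.020125/1.0488175 = 24.538032 THB per SGD.

24.5380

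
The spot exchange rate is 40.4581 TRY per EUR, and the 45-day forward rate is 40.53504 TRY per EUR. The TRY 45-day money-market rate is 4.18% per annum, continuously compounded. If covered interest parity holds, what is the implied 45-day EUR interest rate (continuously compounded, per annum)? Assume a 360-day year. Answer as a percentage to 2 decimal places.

T = 45/360 years.
F/S = 40.53504/40.4581 = 1.0019017 = (growth of TRY) / (growth of EUR).
The TRY side grows by e^(0.0418×45/360) = 1.0052387.
That pins the EUR growth at 1.0033307.
Take logs: ln 1.0033307 / (45/360) = 0.026601, so 2.66%.

2.66%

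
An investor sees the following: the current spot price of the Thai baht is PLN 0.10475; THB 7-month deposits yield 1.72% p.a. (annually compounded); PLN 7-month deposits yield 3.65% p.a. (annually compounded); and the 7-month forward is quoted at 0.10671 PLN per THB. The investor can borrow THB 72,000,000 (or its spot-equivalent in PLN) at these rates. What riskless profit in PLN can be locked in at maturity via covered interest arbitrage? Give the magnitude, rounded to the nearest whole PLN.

PLN 58,552

T = 7/12 years.
Invest the THB and cover forward: 72,000,000 × 1.00999767 × 0.10671 = PLN 7,759,933.30.
Convert at spot and invest in PLN: 72,000,000 × 0.10475 × 1.021132492 = PLN 7,701,381.25.
The quoted forward overvalues THB, so borrow PLN, buy THB at spot, deposit the THB at 1.72%, and sell the proceeds forward at 0.10671.
Arbitrage profit = |7,759,933.30 − 7,701,381.25| = PLN 58,552.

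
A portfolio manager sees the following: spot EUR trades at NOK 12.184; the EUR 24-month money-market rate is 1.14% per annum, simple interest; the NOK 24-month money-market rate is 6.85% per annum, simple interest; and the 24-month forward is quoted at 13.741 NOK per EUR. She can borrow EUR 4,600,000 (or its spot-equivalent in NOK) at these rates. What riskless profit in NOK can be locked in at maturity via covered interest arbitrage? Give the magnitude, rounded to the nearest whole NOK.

T = 2 years.
Keep in EUR, deliver into the forward: 4,600,000·1.022800·13.741 = NOK 64,649,756.08.
Swap to NOK now, deposit: 4,600,000·12.184·1.137000 = NOK 63,724,756.80.
The quoted forward overvalues EUR, so borrow NOK, buy EUR at spot, deposit the EUR at 1.14%, and sell the proceeds forward at 13.741.
The gap between the two covered legs is NOK 924,999.

NOK 924,999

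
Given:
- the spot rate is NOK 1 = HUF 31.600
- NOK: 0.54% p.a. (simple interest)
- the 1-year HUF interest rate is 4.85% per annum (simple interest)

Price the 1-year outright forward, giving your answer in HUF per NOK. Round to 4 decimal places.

T = 1 year.
Growth of 1 HUF over T: 1 + 0.0485×1 = 1.048500.
NOK growth factor: 1 + 0.0054×1 = 1.005400.
So F = 31.6 × 1.048500 / 1.005400 = 32.954645 (HUF/NOK).

32.9546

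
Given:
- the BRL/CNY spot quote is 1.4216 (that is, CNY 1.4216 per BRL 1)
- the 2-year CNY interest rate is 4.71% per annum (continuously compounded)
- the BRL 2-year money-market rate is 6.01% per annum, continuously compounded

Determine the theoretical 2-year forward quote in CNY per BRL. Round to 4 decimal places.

T = 2 years.
CNY growth factor: e^(0.0471×2) = 1.0987795.
BRL accumulates by e^(0.0601×2) = 1.1277224.
Forward (CNY per BRL) = 1.4216 × 1.0987795 / 1.1277224 = 1.385115.

1.3851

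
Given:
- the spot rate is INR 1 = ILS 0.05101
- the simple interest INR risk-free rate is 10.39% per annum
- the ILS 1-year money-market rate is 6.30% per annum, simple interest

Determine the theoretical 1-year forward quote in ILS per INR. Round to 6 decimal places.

0.049120

T = 1 year.
Growth of 1 ILS over T: 1 + 0.0630×1 = 1.063000.
Growth of 1 INR over T: 1 + 0.1039×1 = 1.103900.
Forward (ILS per INR) = 0.05101 × 1.063000 / 1.103900 = 0.04912006.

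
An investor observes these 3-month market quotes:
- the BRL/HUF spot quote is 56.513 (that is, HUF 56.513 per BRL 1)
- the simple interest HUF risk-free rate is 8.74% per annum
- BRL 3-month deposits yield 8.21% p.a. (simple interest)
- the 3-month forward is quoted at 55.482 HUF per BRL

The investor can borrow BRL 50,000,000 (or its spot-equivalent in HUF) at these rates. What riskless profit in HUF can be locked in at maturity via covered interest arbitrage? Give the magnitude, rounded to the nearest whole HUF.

HUF 56,352,050

T = 3/12 years.
Route A — deposit BRL, sell forward: 50,000,000 × 1.020525 × 55.482 = HUF 2,831,038,402.50.
Route B — convert at spot, deposit HUF: 50,000,000 × 56.513 × 1.021850 = HUF 2,887,390,452.50.
The quoted forward undervalues BRL, so borrow BRL, convert to HUF at spot, deposit the HUF at 8.74%, and buy BRL forward at 55.482 to cover the loan.
The gap between the two covered legs is HUF 56,352,050.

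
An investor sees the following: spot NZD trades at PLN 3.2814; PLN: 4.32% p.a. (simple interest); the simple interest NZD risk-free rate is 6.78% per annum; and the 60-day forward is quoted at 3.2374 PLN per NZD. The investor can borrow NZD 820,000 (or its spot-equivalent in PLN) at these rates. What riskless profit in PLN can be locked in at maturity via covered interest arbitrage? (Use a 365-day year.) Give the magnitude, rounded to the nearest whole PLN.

PLN 25,601

T = 60/365 years.
Route A — deposit NZD, sell forward: 820,000 × 1.011145205 × 3.2374 = PLN 2,684,254.82.
Route B — convert at spot, deposit PLN: 820,000 × 3.2814 × 1.00710137 = PLN 2,709,856.00.
The quoted forward undervalues NZD, so borrow NZD, convert to PLN at spot, deposit the PLN at 4.32%, and buy NZD forward at 3.2374 to cover the loan.
Profit = 2,709,856.00 − 2,684,254.82 = PLN 25,601.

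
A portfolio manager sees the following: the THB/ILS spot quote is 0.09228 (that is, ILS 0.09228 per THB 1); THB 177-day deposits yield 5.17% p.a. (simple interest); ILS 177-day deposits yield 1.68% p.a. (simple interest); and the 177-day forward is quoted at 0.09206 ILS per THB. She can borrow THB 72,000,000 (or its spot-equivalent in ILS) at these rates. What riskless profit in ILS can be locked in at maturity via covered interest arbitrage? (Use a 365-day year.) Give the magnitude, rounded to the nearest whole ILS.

T = 177/365 years.
Route A — deposit THB, sell forward: 72,000,000 × 1.025070959 × 0.09206 = ILS 6,794,498.34.
Route B — convert at spot, deposit ILS: 72,000,000 × 0.09228 × 1.008146849 = ILS 6,698,288.97.
The quoted forward overvalues THB, so borrow ILS, buy THB at spot, deposit the THB at 5.17%, and sell the proceeds forward at 0.09206.
Arbitrage profit = |6,794,498.34 − 6,698,288.97| = ILS 96,209.

ILS 96,209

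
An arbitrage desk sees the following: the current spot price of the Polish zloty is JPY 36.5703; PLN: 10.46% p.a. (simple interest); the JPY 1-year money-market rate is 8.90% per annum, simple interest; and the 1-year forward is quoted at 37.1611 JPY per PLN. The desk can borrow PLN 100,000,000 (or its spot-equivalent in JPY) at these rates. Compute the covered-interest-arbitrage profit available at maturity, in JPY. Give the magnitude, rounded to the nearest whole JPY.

JPY 122,309,436

T = 1 year.
Route A — deposit PLN, sell forward: 100,000,000 × 1.104600 × 37.1611 = JPY 4,104,815,106.00.
Route B — convert at spot, deposit JPY: 100,000,000 × 36.5703 × 1.089000 = JPY 3,982,505,670.00.
The quoted forward overvalues PLN, so borrow JPY, buy PLN at spot, deposit the PLN at 10.46%, and sell the proceeds forward at 37.1611.
The gap between the two covered legs is JPY 122,309,436.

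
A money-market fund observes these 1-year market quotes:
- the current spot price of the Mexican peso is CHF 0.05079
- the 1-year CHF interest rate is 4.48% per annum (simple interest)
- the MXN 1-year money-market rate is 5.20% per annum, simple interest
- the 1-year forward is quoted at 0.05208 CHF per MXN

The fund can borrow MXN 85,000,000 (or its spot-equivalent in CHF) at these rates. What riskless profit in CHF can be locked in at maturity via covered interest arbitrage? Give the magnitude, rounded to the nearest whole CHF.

CHF 146,435

T = 1 year.
Invest the MXN and cover forward: 85,000,000 × 1.052000 × 0.05208 = CHF 4,656,993.60.
Convert at spot and invest in CHF: 85,000,000 × 0.05079 × 1.044800 = CHF 4,510,558.32.
The quoted forward overvalues MXN, so borrow CHF, buy MXN at spot, deposit the MXN at 5.20%, and sell the proceeds forward at 0.05208.
Profit = 4,656,993.60 − 4,510,558.32 = CHF 146,435.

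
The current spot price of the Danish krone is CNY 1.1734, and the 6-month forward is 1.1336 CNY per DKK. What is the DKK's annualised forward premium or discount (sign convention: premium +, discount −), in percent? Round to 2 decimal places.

-6.78%

T = 6/12 years.
DKK trades forward at -3.39185% vs spot over the period.
Annualise by dividing by T: -0.0339185 / (6/12) = -0.067837 → -6.78%.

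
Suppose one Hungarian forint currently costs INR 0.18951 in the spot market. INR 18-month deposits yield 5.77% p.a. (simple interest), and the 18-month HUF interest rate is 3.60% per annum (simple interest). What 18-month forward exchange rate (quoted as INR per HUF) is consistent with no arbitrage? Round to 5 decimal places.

T = 18/12 years.
INR growth factor: 1 + 0.0577×18/12 = 1.086550.
Growth of 1 HUF over T: 1 + 0.0360×18/12 = 1.054000.
So F = 0.18951 × 1.086550 / 1.054000 = 0.1953625 (INR/HUF).

0.19536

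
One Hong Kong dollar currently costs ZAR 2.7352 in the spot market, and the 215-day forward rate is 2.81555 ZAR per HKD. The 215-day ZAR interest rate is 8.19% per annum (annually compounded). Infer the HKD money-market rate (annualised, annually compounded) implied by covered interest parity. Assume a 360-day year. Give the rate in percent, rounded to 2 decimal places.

T = 215/360 years.
CIP gives F = S · g_ZAR/g_HKD, so g_ZAR/g_HKD = 2.81555/2.7352 = 1.0293763.
The ZAR side grows by (1 + 0.0819)^(215/360) = 1.0481352.
So the HKD growth factor = 1.0182236.
Annualise: 1.0182236^(360/215) − 1 = 0.030701 = 3.07%.

3.07%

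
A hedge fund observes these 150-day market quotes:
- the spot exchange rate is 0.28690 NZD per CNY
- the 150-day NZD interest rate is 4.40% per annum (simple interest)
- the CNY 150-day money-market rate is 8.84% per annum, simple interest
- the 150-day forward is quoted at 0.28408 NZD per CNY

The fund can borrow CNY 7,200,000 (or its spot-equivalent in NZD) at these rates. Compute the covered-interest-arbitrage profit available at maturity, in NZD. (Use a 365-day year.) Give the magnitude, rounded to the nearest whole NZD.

T = 150/365 years.
Invest the CNY and cover forward: 7,200,000 × 1.036328767 × 0.28408 = NZD 2,119,681.99.
Convert at spot and invest in NZD: 7,200,000 × 0.28690 × 1.018082192 = NZD 2,103,032.02.
The quoted forward overvalues CNY, so borrow NZD, buy CNY at spot, deposit the CNY at 8.84%, and sell the proceeds forward at 0.28408.
The gap between the two covered legs is NZD 16,650.

NZD 16,650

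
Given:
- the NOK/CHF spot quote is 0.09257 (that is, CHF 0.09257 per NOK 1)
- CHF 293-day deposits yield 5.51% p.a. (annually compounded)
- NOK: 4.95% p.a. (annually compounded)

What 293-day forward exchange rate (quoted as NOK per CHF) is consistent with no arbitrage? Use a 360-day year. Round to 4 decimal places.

T = 293/360 years.
CHF accumulates by (1 + 0.0551)^(293/360) = 1.0446202.
NOK growth factor: (1 + 0.0495)^(293/360) = 1.04010546.
CIP: F = S · (grow CHF)/(grow NOK) = 0.09257 × 1.0446202/1.04010546 = 0.092971815 CHF per NOK.
Invert for NOK per CHF: 1 / 0.092971815 = 10.7559.

10.7559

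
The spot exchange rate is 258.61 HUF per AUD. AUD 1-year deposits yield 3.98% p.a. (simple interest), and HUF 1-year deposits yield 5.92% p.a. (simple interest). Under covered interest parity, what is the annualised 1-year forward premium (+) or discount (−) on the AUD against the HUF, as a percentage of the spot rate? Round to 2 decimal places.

T = 1 year.
CIP forward (HUF per AUD) = 258.61 × 1.059200/1.039800 = 263.43500.
(F − S)/S ÷ T = (263.43500 − 258.61)/258.61/1 = 0.018657 → 1.87%.

+1.87%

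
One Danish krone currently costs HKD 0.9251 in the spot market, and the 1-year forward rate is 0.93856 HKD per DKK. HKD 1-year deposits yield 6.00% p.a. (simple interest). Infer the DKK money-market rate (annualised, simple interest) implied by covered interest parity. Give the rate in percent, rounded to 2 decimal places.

4.48%

T = 1 year.
CIP gives F = S · g_HKD/g_DKK, so g_HKD/g_DKK = 0.93856/0.9251 = 1.0145498.
HKD growth factor: 1 + 0.0600×1 = 1.060000.
That pins the DKK growth at 1.0447984.
r = (1.0447984 − 1)/1 = 0.044798 → 4.48%.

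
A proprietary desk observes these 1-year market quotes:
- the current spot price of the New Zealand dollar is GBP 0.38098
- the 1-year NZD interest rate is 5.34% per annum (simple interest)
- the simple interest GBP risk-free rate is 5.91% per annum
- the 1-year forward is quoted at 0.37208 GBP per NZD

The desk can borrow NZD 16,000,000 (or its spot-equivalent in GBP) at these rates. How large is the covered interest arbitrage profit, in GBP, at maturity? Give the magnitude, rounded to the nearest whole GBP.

T = 1 year.
Keep in NZD, deliver into the forward: 16,000,000·1.053400·0.37208 = GBP 6,271,185.15.
Swap to GBP now, deposit: 16,000,000·0.38098·1.059100 = GBP 6,455,934.69.
The quoted forward undervalues NZD, so borrow NZD, convert to GBP at spot, deposit the GBP at 5.91%, and buy NZD forward at 0.37208 to cover the loan.
Arbitrage profit = |6,271,185.15 − 6,455,934.69| = GBP 184,750.

GBP 184,750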